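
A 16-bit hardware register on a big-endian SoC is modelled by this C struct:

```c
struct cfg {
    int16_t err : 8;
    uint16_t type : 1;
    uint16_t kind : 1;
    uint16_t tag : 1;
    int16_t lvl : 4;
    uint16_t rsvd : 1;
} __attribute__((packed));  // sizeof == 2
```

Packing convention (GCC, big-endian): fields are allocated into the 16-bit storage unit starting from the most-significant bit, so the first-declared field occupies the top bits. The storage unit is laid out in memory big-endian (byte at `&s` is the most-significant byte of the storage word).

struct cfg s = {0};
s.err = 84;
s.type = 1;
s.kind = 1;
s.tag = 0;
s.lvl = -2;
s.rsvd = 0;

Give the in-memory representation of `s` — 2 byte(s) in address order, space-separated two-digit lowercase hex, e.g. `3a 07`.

[8+:8] err=84 & 0xff = 0x54; word=0x5400
[7+:1] type=1 & 0x1 = 0x1; word=0x5480
[6+:1] kind=1 & 0x1 = 0x1; word=0x54c0
[5+:1] tag=0 & 0x1 = 0x0; word=0x54c0
[1+:4] lvl=-2 & 0xf = 0xe; word=0x54dc
[0+:1] rsvd=0 & 0x1 = 0x0; word=0x54dc
word = 0x54dc → big-endian bytes:
  [0]=0x54  [1]=0xdc

54 dc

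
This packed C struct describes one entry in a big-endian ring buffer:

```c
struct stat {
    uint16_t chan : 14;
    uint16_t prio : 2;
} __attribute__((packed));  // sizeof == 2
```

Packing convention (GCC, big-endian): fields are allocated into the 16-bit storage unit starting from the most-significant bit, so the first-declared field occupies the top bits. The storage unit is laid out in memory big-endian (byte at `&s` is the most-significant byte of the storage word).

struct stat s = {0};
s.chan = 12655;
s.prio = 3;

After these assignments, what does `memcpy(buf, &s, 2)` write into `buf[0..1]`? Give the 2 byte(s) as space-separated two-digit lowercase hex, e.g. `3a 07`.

c5 bf

chan (14b) val=12655 bits=0x316f at bit 2: 0xc5bc
prio (2b) val=3 bits=0x3 at bit 0: 0xc5bf
word = 0xc5bf → big-endian bytes:
  [0]=0xc5  [1]=0xbf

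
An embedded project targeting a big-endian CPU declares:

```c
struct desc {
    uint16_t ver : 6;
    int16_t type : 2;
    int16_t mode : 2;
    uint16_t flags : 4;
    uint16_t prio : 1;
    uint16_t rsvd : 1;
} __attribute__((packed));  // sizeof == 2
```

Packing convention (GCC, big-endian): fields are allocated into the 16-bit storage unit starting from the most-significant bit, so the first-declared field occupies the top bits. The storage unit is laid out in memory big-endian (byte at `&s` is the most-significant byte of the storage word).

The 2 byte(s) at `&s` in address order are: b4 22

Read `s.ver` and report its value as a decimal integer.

45

[0]=0xb4 [1]=0x22 (big-endian) → word 0xb422
ver [10+:6] = (word>>10) & 0x3f = 45  ←
type [8+:2] = (word>>8) & 0x3 = 0
mode [6+:2] = (word>>6) & 0x3 = 0
flags [2+:4] = (word>>2) & 0xf = 8
prio [1+:1] = (word>>1) & 0x1 = 1
rsvd [0+:1] = (word>>0) & 0x1 = 0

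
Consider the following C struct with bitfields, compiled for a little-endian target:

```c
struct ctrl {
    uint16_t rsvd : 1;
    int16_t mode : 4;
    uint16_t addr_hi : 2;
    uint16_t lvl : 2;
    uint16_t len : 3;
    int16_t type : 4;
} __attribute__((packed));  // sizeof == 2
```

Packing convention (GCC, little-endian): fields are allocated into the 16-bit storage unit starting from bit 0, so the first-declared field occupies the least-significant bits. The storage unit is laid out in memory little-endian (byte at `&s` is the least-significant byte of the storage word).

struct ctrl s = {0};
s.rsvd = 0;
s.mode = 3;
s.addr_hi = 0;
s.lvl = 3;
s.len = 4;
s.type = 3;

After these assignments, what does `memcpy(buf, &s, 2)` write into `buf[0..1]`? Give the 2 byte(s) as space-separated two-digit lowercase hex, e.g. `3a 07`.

86 39

rsvd (1b) val=0 bits=0x0 at bit 0: 0x0000
mode (4b) val=3 bits=0x3 at bit 1: 0x0006
addr_hi (2b) val=0 bits=0x0 at bit 5: 0x0006
lvl (2b) val=3 bits=0x3 at bit 7: 0x0186
len (3b) val=4 bits=0x4 at bit 9: 0x0986
type (4b) val=3 bits=0x3 at bit 12: 0x3986
word = 0x3986 → little-endian bytes:
  [0]=0x86  [1]=0x39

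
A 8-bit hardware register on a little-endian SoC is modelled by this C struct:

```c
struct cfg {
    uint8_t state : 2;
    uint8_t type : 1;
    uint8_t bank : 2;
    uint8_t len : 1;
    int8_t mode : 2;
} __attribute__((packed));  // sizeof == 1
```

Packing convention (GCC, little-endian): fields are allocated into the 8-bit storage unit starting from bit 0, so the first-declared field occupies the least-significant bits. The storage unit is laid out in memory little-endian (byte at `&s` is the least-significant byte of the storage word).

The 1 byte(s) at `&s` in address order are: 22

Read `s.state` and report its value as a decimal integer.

2

[0]=0x22 (little-endian) → word 0x22
state:2 @ bit 0 → (0x22>>0)&0x3 = 0x2  ←
type:1 @ bit 2 → (0x22>>2)&0x1 = 0x0
bank:2 @ bit 3 → (0x22>>3)&0x3 = 0x0
len:1 @ bit 5 → (0x22>>5)&0x1 = 0x1
mode:2 @ bit 6 → (0x22>>6)&0x3 = 0x0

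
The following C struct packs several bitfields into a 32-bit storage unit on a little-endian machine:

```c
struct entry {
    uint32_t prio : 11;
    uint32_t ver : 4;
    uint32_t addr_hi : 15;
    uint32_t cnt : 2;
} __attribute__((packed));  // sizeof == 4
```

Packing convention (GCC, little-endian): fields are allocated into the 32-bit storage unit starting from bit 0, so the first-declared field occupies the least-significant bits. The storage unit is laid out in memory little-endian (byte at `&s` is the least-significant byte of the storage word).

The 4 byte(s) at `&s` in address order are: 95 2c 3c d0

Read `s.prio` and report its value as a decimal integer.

1173

[0]=0x95 [1]=0x2c [2]=0x3c [3]=0xd0 (little-endian) → word 0xd03c2c95
prio [0+:11] = (word>>0) & 0x7ff = 1173  ←
ver [11+:4] = (word>>11) & 0xf = 5
addr_hi [15+:15] = (word>>15) & 0x7fff = 8312
cnt [30+:2] = (word>>30) & 0x3 = 3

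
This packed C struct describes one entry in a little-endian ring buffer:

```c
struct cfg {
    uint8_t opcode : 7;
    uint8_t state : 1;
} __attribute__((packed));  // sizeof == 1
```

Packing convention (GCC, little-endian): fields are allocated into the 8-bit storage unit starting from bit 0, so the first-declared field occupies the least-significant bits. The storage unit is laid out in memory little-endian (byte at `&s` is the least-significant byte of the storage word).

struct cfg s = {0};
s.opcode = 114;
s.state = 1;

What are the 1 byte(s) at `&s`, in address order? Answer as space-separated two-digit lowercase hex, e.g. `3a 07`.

opcode:7 = 114 → 0x72 << 0 → word 0x72
state:1 = 1 → 0x1 << 7 → word 0xf2
word = 0xf2 → little-endian bytes:
  [0]=0xf2

f2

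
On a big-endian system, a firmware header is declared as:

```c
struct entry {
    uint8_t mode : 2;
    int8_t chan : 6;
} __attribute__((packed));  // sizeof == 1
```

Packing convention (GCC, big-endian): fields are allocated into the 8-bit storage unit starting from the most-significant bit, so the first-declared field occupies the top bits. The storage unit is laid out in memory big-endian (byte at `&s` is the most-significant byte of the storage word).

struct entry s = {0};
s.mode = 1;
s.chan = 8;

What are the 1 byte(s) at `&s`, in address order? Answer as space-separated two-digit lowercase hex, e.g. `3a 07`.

[6+:2] mode=1 & 0x3 = 0x1; word=0x40
[0+:6] chan=8 & 0x3f = 0x8; word=0x48
word = 0x48 → big-endian bytes:
  [0]=0x48

48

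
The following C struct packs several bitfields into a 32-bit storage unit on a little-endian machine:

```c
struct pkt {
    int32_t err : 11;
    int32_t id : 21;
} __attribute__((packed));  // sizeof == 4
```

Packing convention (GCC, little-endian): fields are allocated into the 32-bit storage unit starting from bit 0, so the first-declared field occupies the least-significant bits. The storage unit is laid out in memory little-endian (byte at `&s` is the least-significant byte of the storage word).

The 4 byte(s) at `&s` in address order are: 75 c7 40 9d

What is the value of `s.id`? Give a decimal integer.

[0]=0x75 [1]=0xc7 [2]=0x40 [3]=0x9d (little-endian) → word 0x9d40c775
err:11 @ bit 0 → (0x9d40c775>>0)&0x7ff = 0x775
id:21 @ bit 11 → (0x9d40c775>>11)&0x1fffff = 0x13a818  ←
id signed 21b, MSB=1: 1288216 - 2097152 = -808936

-808936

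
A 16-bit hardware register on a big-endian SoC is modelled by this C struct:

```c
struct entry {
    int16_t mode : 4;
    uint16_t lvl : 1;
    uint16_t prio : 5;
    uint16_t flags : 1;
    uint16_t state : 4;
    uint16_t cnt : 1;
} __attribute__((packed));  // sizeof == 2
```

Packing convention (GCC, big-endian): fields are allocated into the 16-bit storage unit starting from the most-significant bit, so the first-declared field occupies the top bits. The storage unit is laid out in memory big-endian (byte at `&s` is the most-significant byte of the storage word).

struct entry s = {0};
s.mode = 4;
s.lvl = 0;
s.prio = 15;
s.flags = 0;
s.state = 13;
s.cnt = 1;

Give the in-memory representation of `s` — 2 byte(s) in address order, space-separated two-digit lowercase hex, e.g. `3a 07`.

43 db

[12+:4] mode=4 & 0xf = 0x4; word=0x4000
[11+:1] lvl=0 & 0x1 = 0x0; word=0x4000
[6+:5] prio=15 & 0x1f = 0xf; word=0x43c0
[5+:1] flags=0 & 0x1 = 0x0; word=0x43c0
[1+:4] state=13 & 0xf = 0xd; word=0x43da
[0+:1] cnt=1 & 0x1 = 0x1; word=0x43db
word = 0x43db → big-endian bytes:
  [0]=0x43  [1]=0xdb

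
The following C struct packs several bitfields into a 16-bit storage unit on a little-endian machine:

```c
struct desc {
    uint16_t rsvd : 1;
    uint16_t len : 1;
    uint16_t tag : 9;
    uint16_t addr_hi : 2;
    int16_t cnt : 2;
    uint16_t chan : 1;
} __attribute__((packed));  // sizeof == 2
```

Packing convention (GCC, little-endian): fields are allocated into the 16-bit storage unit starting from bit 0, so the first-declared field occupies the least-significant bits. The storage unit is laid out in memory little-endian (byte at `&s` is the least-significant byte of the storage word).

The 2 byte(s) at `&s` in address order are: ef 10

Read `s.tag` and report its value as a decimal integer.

[0]=0xef [1]=0x10 (little-endian) → word 0x10ef
rsvd:1 @ bit 0 → (0x10ef>>0)&0x1 = 0x1
len:1 @ bit 1 → (0x10ef>>1)&0x1 = 0x1
tag:9 @ bit 2 → (0x10ef>>2)&0x1ff = 0x3b  ←
addr_hi:2 @ bit 11 → (0x10ef>>11)&0x3 = 0x2
cnt:2 @ bit 13 → (0x10ef>>13)&0x3 = 0x0
chan:1 @ bit 15 → (0x10ef>>15)&0x1 = 0x0

59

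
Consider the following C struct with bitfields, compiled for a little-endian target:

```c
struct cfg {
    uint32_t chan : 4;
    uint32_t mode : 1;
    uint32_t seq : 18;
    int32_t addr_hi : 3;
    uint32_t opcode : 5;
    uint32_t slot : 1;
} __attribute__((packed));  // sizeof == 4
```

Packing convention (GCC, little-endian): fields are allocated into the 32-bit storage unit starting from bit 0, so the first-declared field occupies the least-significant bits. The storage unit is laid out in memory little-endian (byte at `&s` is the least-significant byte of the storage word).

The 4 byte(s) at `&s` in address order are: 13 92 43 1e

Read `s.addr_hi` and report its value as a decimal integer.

-4

[0]=0x13 [1]=0x92 [2]=0x43 [3]=0x1e (little-endian) → word 0x1e439213
chan [0+:4] = (word>>0) & 0xf = 3
mode [4+:1] = (word>>4) & 0x1 = 1
seq [5+:18] = (word>>5) & 0x3ffff = 138384
addr_hi [23+:3] = (word>>23) & 0x7 = 4  ←
opcode [26+:5] = (word>>26) & 0x1f = 7
slot [31+:1] = (word>>31) & 0x1 = 0
addr_hi signed 3b, MSB=1: 4 - 8 = -4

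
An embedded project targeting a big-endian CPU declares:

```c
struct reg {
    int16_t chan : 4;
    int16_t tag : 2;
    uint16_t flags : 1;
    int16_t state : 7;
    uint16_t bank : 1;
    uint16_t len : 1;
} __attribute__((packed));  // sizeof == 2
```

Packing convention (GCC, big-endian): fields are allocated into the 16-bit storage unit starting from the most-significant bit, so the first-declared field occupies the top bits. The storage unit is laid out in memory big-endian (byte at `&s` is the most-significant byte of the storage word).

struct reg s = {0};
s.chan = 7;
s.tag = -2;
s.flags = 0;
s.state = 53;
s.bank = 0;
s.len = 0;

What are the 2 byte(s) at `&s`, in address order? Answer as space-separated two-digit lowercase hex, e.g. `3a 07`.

78 d4

chan (4b) val=7 bits=0x7 at bit 12: 0x7000
tag (2b) val=-2 bits=0x2 at bit 10: 0x7800
flags (1b) val=0 bits=0x0 at bit 9: 0x7800
state (7b) val=53 bits=0x35 at bit 2: 0x78d4
bank (1b) val=0 bits=0x0 at bit 1: 0x78d4
len (1b) val=0 bits=0x0 at bit 0: 0x78d4
word = 0x78d4 → big-endian bytes:
  [0]=0x78  [1]=0xd4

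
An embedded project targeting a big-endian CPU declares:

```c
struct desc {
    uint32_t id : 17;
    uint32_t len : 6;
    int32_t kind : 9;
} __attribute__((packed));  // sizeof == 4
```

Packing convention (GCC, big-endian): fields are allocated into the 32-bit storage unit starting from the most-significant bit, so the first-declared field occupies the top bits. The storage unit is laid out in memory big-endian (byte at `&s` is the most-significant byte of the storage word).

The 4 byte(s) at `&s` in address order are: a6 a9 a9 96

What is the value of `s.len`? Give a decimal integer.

[0]=0xa6 [1]=0xa9 [2]=0xa9 [3]=0x96 (big-endian) → word 0xa6a9a996
id [15+:17] = (word>>15) & 0x1ffff = 85331
len [9+:6] = (word>>9) & 0x3f = 20  ←
kind [0+:9] = (word>>0) & 0x1ff = 406

20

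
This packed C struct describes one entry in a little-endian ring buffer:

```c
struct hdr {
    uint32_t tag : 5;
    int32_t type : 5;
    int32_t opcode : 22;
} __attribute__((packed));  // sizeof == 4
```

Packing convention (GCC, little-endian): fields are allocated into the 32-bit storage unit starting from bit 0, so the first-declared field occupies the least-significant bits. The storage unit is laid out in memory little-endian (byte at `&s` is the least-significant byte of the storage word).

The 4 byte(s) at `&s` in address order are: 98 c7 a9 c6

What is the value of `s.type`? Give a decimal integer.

-4

[0]=0x98 [1]=0xc7 [2]=0xa9 [3]=0xc6 (little-endian) → word 0xc6a9c798
tag:5 @ bit 0 → (0xc6a9c798>>0)&0x1f = 0x18
type:5 @ bit 5 → (0xc6a9c798>>5)&0x1f = 0x1c  ←
opcode:22 @ bit 10 → (0xc6a9c798>>10)&0x3fffff = 0x31aa71
type signed 5b, MSB=1: 28 - 32 = -4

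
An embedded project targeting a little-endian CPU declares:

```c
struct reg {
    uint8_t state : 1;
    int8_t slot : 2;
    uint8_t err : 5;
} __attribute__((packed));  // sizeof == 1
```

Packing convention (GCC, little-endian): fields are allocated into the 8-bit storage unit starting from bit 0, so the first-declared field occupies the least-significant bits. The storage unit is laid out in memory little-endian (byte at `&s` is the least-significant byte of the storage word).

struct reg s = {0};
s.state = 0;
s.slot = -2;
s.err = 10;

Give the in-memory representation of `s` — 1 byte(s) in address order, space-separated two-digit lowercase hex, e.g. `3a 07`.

54

state:1 = 0 → 0x0 << 0 → word 0x00
slot:2 = -2 → 0x2 << 1 → word 0x04
err:5 = 10 → 0xa << 3 → word 0x54
word = 0x54 → little-endian bytes:
  [0]=0x54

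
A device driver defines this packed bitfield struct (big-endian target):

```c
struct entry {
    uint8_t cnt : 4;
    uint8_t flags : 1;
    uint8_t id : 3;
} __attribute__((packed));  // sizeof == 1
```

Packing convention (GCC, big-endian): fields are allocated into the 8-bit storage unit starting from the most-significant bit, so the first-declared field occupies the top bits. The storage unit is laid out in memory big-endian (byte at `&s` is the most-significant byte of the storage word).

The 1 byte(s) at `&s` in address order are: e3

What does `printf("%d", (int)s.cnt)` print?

14

[0]=0xe3 (big-endian) → word 0xe3
cnt [4+:4] = (word>>4) & 0xf = 14  ←
flags [3+:1] = (word>>3) & 0x1 = 0
id [0+:3] = (word>>0) & 0x7 = 3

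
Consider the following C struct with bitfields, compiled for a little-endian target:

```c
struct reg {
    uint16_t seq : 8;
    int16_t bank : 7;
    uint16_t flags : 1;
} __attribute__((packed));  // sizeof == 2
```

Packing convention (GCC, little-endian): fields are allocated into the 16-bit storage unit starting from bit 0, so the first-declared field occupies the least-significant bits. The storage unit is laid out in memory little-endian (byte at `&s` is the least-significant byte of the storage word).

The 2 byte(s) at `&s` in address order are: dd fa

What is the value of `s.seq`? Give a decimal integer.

221

[0]=0xdd [1]=0xfa (little-endian) → word 0xfadd
seq [0+:8] = (word>>0) & 0xff = 221  ←
bank [8+:7] = (word>>8) & 0x7f = 122
flags [15+:1] = (word>>15) & 0x1 = 1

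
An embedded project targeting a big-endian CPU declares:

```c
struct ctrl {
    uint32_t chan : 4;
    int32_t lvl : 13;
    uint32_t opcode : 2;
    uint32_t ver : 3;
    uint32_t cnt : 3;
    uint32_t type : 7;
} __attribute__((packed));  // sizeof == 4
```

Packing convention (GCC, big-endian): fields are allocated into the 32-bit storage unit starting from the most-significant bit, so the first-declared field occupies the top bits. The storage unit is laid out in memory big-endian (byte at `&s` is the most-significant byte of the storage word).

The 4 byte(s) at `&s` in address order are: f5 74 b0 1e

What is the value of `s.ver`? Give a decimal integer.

4

[0]=0xf5 [1]=0x74 [2]=0xb0 [3]=0x1e (big-endian) → word 0xf574b01e
chan:4 @ bit 28 → (0xf574b01e>>28)&0xf = 0xf
lvl:13 @ bit 15 → (0xf574b01e>>15)&0x1fff = 0xae9
opcode:2 @ bit 13 → (0xf574b01e>>13)&0x3 = 0x1
ver:3 @ bit 10 → (0xf574b01e>>10)&0x7 = 0x4  ←
cnt:3 @ bit 7 → (0xf574b01e>>7)&0x7 = 0x0
type:7 @ bit 0 → (0xf574b01e>>0)&0x7f = 0x1e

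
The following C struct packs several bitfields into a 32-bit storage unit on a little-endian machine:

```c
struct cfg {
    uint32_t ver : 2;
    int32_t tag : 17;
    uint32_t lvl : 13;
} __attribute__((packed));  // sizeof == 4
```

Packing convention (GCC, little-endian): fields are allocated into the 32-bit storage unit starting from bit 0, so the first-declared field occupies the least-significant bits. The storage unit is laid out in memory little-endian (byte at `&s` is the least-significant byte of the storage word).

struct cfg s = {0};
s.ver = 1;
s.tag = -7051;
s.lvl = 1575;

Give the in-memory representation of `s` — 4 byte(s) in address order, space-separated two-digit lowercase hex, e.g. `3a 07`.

ver:2 = 1 → 0x1 << 0 → word 0x00000001
tag:17 = -7051 → 0x1e475 << 2 → word 0x000791d5
lvl:13 = 1575 → 0x627 << 19 → word 0x313f91d5
word = 0x313f91d5 → little-endian bytes:
  [0]=0xd5  [1]=0x91  [2]=0x3f  [3]=0x31

d5 91 3f 31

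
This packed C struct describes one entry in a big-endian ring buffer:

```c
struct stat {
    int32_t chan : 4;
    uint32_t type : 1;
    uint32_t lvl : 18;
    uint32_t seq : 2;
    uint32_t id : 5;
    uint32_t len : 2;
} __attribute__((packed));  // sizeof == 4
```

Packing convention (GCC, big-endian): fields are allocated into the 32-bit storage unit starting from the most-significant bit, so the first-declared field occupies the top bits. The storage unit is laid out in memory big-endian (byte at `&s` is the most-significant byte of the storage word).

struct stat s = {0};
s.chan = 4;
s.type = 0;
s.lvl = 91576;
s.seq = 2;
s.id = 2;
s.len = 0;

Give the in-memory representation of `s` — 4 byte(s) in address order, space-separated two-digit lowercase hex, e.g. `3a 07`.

42 cb 71 08

chan (4b) val=4 bits=0x4 at bit 28: 0x40000000
type (1b) val=0 bits=0x0 at bit 27: 0x40000000
lvl (18b) val=91576 bits=0x165b8 at bit 9: 0x42cb7000
seq (2b) val=2 bits=0x2 at bit 7: 0x42cb7100
id (5b) val=2 bits=0x2 at bit 2: 0x42cb7108
len (2b) val=0 bits=0x0 at bit 0: 0x42cb7108
word = 0x42cb7108 → big-endian bytes:
  [0]=0x42  [1]=0xcb  [2]=0x71  [3]=0x08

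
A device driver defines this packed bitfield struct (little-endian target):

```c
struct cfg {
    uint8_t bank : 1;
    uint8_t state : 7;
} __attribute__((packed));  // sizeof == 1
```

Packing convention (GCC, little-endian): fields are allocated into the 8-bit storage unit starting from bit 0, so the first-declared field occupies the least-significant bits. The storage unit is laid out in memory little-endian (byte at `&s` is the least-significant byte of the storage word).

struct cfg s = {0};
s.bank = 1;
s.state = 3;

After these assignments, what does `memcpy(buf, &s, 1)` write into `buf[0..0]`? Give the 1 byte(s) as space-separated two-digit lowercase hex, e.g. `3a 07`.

07

bank (1b) val=1 bits=0x1 at bit 0: 0x01
state (7b) val=3 bits=0x3 at bit 1: 0x07
word = 0x07 → little-endian bytes:
  [0]=0x07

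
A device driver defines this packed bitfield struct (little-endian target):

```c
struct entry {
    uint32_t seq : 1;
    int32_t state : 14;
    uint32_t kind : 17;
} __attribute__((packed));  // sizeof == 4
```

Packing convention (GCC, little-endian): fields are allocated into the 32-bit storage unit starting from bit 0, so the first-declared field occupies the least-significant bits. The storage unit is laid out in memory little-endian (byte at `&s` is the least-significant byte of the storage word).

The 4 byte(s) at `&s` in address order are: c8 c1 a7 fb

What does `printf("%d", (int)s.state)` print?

[0]=0xc8 [1]=0xc1 [2]=0xa7 [3]=0xfb (little-endian) → word 0xfba7c1c8
seq [0+:1] = (word>>0) & 0x1 = 0
state [1+:14] = (word>>1) & 0x3fff = 8420  ←
kind [15+:17] = (word>>15) & 0x1ffff = 128847
state signed 14b, MSB=1: 8420 - 16384 = -7964

-7964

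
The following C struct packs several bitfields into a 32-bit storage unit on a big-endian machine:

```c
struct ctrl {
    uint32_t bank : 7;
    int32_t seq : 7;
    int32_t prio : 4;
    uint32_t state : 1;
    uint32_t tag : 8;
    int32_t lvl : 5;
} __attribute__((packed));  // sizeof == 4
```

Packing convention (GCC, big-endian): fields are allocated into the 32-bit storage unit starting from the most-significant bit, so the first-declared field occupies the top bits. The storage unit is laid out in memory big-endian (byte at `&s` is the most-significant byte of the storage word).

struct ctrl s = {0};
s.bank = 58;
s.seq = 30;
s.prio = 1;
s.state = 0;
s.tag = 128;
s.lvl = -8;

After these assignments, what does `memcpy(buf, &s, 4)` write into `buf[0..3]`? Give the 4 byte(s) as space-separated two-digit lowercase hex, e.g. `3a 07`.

[25+:7] bank=58 & 0x7f = 0x3a; word=0x74000000
[18+:7] seq=30 & 0x7f = 0x1e; word=0x74780000
[14+:4] prio=1 & 0xf = 0x1; word=0x74784000
[13+:1] state=0 & 0x1 = 0x0; word=0x74784000
[5+:8] tag=128 & 0xff = 0x80; word=0x74785000
[0+:5] lvl=-8 & 0x1f = 0x18; word=0x74785018
word = 0x74785018 → big-endian bytes:
  [0]=0x74  [1]=0x78  [2]=0x50  [3]=0x18

74 78 50 18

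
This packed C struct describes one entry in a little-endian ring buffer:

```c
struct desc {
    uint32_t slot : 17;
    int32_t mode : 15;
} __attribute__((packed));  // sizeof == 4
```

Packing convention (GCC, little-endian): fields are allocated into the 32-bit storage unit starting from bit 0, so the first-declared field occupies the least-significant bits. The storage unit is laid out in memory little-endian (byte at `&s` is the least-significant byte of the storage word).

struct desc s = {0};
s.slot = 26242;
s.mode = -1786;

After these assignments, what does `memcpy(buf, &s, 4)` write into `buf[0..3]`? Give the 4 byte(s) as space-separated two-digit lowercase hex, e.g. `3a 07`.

82 66 0c f2

slot (17b) val=26242 bits=0x6682 at bit 0: 0x00006682
mode (15b) val=-1786 bits=0x7906 at bit 17: 0xf20c6682
word = 0xf20c6682 → little-endian bytes:
  [0]=0x82  [1]=0x66  [2]=0x0c  [3]=0xf2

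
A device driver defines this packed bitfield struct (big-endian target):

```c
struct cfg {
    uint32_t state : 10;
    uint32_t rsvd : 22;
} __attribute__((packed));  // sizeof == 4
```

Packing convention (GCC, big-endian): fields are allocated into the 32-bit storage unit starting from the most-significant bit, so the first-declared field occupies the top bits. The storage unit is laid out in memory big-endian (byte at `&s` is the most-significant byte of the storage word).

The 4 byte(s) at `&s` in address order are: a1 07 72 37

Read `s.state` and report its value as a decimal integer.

644

[0]=0xa1 [1]=0x07 [2]=0x72 [3]=0x37 (big-endian) → word 0xa1077237
state:10 @ bit 22 → (0xa1077237>>22)&0x3ff = 0x284  ←
rsvd:22 @ bit 0 → (0xa1077237>>0)&0x3fffff = 0x77237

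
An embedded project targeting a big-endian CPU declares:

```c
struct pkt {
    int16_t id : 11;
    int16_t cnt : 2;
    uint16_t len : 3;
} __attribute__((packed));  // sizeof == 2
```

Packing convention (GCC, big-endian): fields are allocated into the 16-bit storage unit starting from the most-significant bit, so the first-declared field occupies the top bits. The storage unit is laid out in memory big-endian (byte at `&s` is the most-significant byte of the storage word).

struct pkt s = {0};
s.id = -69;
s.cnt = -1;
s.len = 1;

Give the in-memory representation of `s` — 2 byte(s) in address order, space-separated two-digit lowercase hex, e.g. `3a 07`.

[5+:11] id=-69 & 0x7ff = 0x7bb; word=0xf760
[3+:2] cnt=-1 & 0x3 = 0x3; word=0xf778
[0+:3] len=1 & 0x7 = 0x1; word=0xf779
word = 0xf779 → big-endian bytes:
  [0]=0xf7  [1]=0x79

f7 79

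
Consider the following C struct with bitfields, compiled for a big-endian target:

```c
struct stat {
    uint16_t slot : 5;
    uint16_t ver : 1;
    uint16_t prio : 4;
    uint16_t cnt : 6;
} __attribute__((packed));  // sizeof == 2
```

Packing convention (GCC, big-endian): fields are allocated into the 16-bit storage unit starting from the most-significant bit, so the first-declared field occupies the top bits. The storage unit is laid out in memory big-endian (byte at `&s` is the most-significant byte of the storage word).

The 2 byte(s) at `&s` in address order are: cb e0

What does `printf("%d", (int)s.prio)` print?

[0]=0xcb [1]=0xe0 (big-endian) → word 0xcbe0
slot:5 @ bit 11 → (0xcbe0>>11)&0x1f = 0x19
ver:1 @ bit 10 → (0xcbe0>>10)&0x1 = 0x0
prio:4 @ bit 6 → (0xcbe0>>6)&0xf = 0xf  ←
cnt:6 @ bit 0 → (0xcbe0>>0)&0x3f = 0x20

15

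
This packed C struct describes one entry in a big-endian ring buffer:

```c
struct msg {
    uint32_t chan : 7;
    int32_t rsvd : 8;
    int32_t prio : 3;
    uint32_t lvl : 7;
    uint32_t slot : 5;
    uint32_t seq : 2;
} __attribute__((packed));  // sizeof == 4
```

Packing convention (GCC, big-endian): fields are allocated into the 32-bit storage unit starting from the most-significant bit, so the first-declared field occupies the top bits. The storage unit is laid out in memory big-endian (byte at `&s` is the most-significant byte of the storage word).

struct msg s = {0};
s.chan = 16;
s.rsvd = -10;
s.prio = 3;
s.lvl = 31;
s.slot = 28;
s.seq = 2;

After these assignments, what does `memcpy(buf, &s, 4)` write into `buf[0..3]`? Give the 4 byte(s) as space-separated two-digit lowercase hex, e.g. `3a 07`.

21 ec cf f2

[25+:7] chan=16 & 0x7f = 0x10; word=0x20000000
[17+:8] rsvd=-10 & 0xff = 0xf6; word=0x21ec0000
[14+:3] prio=3 & 0x7 = 0x3; word=0x21ecc000
[7+:7] lvl=31 & 0x7f = 0x1f; word=0x21eccf80
[2+:5] slot=28 & 0x1f = 0x1c; word=0x21eccff0
[0+:2] seq=2 & 0x3 = 0x2; word=0x21eccff2
word = 0x21eccff2 → big-endian bytes:
  [0]=0x21  [1]=0xec  [2]=0xcf  [3]=0xf2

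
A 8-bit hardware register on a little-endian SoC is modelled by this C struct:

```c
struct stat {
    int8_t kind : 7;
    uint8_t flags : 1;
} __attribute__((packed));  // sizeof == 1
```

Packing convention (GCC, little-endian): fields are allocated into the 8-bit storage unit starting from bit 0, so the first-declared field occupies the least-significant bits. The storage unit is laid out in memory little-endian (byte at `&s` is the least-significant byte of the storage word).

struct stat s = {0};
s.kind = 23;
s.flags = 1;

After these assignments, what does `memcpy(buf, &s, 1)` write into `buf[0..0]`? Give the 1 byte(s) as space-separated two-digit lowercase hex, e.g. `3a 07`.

kind:7 = 23 → 0x17 << 0 → word 0x17
flags:1 = 1 → 0x1 << 7 → word 0x97
word = 0x97 → little-endian bytes:
  [0]=0x97

97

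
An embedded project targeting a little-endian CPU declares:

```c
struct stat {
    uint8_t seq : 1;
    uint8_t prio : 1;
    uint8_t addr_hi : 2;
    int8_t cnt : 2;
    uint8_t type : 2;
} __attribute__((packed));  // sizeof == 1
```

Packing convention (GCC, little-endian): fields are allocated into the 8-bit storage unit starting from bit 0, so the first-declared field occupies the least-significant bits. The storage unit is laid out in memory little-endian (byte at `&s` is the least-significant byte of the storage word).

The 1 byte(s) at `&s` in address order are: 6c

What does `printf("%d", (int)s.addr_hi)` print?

[0]=0x6c (little-endian) → word 0x6c
seq:1 @ bit 0 → (0x6c>>0)&0x1 = 0x0
prio:1 @ bit 1 → (0x6c>>1)&0x1 = 0x0
addr_hi:2 @ bit 2 → (0x6c>>2)&0x3 = 0x3  ←
cnt:2 @ bit 4 → (0x6c>>4)&0x3 = 0x2
type:2 @ bit 6 → (0x6c>>6)&0x3 = 0x1

3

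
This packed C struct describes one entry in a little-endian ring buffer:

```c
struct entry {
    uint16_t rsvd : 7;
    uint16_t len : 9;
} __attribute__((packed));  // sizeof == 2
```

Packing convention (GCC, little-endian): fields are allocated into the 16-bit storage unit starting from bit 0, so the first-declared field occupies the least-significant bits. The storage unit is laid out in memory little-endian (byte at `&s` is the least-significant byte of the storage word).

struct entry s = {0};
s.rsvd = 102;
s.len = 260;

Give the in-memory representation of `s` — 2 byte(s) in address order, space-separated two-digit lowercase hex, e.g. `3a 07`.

66 82

rsvd:7 = 102 → 0x66 << 0 → word 0x0066
len:9 = 260 → 0x104 << 7 → word 0x8266
word = 0x8266 → little-endian bytes:
  [0]=0x66  [1]=0x82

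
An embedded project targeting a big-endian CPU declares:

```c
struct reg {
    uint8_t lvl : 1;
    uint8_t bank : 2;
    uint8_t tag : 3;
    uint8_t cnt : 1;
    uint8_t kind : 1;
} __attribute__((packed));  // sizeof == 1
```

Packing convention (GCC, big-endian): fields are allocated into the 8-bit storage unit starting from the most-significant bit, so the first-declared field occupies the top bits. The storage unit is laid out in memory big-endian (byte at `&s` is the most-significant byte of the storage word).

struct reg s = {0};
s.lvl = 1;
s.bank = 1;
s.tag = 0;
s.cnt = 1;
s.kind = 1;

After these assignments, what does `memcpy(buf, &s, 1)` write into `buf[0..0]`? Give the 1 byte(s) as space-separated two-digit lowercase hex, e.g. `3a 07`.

a3

[7+:1] lvl=1 & 0x1 = 0x1; word=0x80
[5+:2] bank=1 & 0x3 = 0x1; word=0xa0
[2+:3] tag=0 & 0x7 = 0x0; word=0xa0
[1+:1] cnt=1 & 0x1 = 0x1; word=0xa2
[0+:1] kind=1 & 0x1 = 0x1; word=0xa3
word = 0xa3 → big-endian bytes:
  [0]=0xa3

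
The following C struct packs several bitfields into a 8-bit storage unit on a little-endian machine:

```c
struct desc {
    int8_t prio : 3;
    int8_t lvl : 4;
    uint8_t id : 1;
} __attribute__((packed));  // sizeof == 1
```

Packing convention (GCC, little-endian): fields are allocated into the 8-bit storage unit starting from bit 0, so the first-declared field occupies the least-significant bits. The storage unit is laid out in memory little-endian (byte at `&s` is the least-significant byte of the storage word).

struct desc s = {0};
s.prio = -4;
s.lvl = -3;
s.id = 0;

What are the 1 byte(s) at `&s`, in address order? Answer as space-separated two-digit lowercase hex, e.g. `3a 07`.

prio (3b) val=-4 bits=0x4 at bit 0: 0x04
lvl (4b) val=-3 bits=0xd at bit 3: 0x6c
id (1b) val=0 bits=0x0 at bit 7: 0x6c
word = 0x6c → little-endian bytes:
  [0]=0x6c

6c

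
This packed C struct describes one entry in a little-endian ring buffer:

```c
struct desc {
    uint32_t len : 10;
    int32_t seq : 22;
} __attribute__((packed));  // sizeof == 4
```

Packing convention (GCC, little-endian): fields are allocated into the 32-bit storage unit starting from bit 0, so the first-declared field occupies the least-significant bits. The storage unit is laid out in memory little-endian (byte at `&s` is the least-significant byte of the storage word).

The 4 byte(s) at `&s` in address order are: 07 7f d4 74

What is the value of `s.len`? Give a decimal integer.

[0]=0x07 [1]=0x7f [2]=0xd4 [3]=0x74 (little-endian) → word 0x74d47f07
len:10 @ bit 0 → (0x74d47f07>>0)&0x3ff = 0x307  ←
seq:22 @ bit 10 → (0x74d47f07>>10)&0x3fffff = 0x1d351f

775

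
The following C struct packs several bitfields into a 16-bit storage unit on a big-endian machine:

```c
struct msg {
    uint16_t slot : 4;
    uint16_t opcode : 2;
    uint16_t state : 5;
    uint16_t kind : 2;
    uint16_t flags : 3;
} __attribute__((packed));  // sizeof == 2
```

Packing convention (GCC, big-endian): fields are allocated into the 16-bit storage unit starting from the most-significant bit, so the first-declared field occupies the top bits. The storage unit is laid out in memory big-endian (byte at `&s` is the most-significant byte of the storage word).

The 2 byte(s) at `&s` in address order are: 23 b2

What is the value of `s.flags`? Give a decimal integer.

2

[0]=0x23 [1]=0xb2 (big-endian) → word 0x23b2
slot:4 @ bit 12 → (0x23b2>>12)&0xf = 0x2
opcode:2 @ bit 10 → (0x23b2>>10)&0x3 = 0x0
state:5 @ bit 5 → (0x23b2>>5)&0x1f = 0x1d
kind:2 @ bit 3 → (0x23b2>>3)&0x3 = 0x2
flags:3 @ bit 0 → (0x23b2>>0)&0x7 = 0x2  ←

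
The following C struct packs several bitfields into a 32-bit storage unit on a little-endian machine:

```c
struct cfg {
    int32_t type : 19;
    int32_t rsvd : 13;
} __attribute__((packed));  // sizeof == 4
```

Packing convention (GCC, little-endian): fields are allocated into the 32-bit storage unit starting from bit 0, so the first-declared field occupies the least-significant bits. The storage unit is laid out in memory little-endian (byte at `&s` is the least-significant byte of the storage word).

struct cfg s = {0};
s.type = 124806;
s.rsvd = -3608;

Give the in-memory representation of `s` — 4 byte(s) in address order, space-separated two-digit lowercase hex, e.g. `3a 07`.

type (19b) val=124806 bits=0x1e786 at bit 0: 0x0001e786
rsvd (13b) val=-3608 bits=0x11e8 at bit 19: 0x8f41e786
word = 0x8f41e786 → little-endian bytes:
  [0]=0x86  [1]=0xe7  [2]=0x41  [3]=0x8f

86 e7 41 8f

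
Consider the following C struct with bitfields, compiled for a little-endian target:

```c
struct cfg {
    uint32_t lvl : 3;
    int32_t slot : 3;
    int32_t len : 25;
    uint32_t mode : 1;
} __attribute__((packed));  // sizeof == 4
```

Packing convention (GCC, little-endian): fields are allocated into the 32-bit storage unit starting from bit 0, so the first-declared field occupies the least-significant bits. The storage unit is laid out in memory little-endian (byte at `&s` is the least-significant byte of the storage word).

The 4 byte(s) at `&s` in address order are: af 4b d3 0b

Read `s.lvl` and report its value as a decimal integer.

[0]=0xaf [1]=0x4b [2]=0xd3 [3]=0x0b (little-endian) → word 0x0bd34baf
lvl:3 @ bit 0 → (0x0bd34baf>>0)&0x7 = 0x7  ←
slot:3 @ bit 3 → (0x0bd34baf>>3)&0x7 = 0x5
len:25 @ bit 6 → (0x0bd34baf>>6)&0x1ffffff = 0x2f4d2e
mode:1 @ bit 31 → (0x0bd34baf>>31)&0x1 = 0x0

7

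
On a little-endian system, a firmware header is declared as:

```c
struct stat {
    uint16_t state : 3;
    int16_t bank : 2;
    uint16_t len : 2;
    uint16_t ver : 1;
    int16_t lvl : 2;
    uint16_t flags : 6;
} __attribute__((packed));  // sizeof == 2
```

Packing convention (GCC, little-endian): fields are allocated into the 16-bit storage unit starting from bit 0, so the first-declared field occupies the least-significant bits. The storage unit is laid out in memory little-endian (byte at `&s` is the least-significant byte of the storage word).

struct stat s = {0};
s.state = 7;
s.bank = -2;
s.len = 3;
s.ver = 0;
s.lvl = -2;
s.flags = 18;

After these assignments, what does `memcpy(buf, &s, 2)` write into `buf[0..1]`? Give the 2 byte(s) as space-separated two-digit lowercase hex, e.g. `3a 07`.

77 4a

[0+:3] state=7 & 0x7 = 0x7; word=0x0007
[3+:2] bank=-2 & 0x3 = 0x2; word=0x0017
[5+:2] len=3 & 0x3 = 0x3; word=0x0077
[7+:1] ver=0 & 0x1 = 0x0; word=0x0077
[8+:2] lvl=-2 & 0x3 = 0x2; word=0x0277
[10+:6] flags=18 & 0x3f = 0x12; word=0x4a77
word = 0x4a77 → little-endian bytes:
  [0]=0x77  [1]=0x4a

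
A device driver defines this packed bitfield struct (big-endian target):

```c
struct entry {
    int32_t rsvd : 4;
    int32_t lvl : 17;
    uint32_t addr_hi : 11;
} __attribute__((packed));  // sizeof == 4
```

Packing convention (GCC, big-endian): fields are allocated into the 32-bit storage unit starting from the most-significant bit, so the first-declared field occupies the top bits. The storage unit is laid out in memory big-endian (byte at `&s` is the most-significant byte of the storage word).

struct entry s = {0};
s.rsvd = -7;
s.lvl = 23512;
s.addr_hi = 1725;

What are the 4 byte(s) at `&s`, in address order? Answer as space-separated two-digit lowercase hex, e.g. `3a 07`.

92 de c6 bd

[28+:4] rsvd=-7 & 0xf = 0x9; word=0x90000000
[11+:17] lvl=23512 & 0x1ffff = 0x5bd8; word=0x92dec000
[0+:11] addr_hi=1725 & 0x7ff = 0x6bd; word=0x92dec6bd
word = 0x92dec6bd → big-endian bytes:
  [0]=0x92  [1]=0xde  [2]=0xc6  [3]=0xbd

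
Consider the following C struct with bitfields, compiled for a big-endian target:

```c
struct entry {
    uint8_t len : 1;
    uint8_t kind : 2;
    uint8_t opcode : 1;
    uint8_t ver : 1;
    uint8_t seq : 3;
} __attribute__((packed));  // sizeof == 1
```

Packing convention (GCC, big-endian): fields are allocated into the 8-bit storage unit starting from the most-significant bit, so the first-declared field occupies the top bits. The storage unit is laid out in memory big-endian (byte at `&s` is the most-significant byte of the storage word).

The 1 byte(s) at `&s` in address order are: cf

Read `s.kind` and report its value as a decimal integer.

[0]=0xcf (big-endian) → word 0xcf
len:1 @ bit 7 → (0xcf>>7)&0x1 = 0x1
kind:2 @ bit 5 → (0xcf>>5)&0x3 = 0x2  ←
opcode:1 @ bit 4 → (0xcf>>4)&0x1 = 0x0
ver:1 @ bit 3 → (0xcf>>3)&0x1 = 0x1
seq:3 @ bit 0 → (0xcf>>0)&0x7 = 0x7

2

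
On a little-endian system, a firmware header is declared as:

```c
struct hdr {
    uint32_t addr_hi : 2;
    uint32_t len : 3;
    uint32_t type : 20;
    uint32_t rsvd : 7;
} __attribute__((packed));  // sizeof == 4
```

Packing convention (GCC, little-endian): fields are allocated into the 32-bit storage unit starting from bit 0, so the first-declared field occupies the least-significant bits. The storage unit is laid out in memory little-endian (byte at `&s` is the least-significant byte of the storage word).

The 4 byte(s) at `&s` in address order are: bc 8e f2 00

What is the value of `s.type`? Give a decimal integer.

496757

[0]=0xbc [1]=0x8e [2]=0xf2 [3]=0x00 (little-endian) → word 0x00f28ebc
addr_hi [0+:2] = (word>>0) & 0x3 = 0
len [2+:3] = (word>>2) & 0x7 = 7
type [5+:20] = (word>>5) & 0xfffff = 496757  ←
rsvd [25+:7] = (word>>25) & 0x7f = 0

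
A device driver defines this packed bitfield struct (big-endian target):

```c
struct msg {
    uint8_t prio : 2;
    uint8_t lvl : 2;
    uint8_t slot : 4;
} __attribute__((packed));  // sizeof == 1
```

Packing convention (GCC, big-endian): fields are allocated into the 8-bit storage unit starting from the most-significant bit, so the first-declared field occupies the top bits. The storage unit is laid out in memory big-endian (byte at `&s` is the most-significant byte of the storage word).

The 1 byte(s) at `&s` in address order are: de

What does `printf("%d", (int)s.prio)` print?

3

[0]=0xde (big-endian) → word 0xde
prio:2 @ bit 6 → (0xde>>6)&0x3 = 0x3  ←
lvl:2 @ bit 4 → (0xde>>4)&0x3 = 0x1
slot:4 @ bit 0 → (0xde>>0)&0xf = 0xe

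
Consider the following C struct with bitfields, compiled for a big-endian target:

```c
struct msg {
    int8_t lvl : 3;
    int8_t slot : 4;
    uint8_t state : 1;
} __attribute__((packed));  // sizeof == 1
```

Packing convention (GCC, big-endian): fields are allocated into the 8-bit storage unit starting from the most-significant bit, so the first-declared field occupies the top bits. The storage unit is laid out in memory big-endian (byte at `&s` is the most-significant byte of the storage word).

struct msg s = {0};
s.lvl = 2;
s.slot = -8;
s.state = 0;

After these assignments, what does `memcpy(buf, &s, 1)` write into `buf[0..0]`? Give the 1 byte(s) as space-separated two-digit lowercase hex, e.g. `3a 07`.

50

[5+:3] lvl=2 & 0x7 = 0x2; word=0x40
[1+:4] slot=-8 & 0xf = 0x8; word=0x50
[0+:1] state=0 & 0x1 = 0x0; word=0x50
word = 0x50 → big-endian bytes:
  [0]=0x50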